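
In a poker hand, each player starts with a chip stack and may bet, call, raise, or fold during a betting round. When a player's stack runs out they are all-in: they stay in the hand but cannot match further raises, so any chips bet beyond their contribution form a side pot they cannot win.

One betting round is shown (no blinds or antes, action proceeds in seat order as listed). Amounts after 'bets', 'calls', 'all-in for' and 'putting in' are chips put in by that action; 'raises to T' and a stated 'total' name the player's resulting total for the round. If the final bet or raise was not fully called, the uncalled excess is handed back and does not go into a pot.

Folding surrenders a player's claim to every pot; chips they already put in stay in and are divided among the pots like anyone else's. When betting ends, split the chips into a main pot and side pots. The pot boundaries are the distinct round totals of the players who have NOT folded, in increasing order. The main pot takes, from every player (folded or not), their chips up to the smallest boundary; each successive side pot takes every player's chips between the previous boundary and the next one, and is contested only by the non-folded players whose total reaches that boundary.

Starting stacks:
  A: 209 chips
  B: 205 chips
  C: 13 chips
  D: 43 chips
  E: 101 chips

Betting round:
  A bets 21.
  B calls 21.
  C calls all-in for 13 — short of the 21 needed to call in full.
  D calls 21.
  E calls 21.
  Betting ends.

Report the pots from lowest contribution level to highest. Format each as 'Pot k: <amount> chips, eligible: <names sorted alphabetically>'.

Pot 1: 65 chips, eligible: A, B, C, D, E
Pot 2: 32 chips, eligible: A, B, D, E

Derivation:
Contributions: A=21, B=21, C=13, D=21, E=21
Pot levels (distinct totals of non-folded players): 13, 21
Layer 1-13: 13 each from A, B, C, D, E = 13*5 = 65 chips; eligible A, B, C, D, E
Layer 14-21: 8 each from A, B, D, E = 8*4 = 32 chips; eligible A, B, D, E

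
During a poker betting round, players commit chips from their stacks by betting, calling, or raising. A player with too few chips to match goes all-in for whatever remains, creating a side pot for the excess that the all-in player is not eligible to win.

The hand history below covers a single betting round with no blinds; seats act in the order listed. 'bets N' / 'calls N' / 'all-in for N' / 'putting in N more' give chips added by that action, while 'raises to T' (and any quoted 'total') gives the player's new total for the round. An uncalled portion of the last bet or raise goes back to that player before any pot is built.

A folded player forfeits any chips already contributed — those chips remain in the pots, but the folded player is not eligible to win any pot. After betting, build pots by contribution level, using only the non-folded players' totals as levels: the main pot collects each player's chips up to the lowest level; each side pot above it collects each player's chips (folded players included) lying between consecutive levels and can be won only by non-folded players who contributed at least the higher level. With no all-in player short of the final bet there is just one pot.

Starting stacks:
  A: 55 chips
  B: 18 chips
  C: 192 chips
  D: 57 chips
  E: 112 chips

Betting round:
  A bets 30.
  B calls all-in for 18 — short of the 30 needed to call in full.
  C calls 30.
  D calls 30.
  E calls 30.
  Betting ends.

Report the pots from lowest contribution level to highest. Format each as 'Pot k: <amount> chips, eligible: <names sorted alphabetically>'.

Pot 1: 90 chips, eligible: A, B, C, D, E
Pot 2: 48 chips, eligible: A, C, D, E

Derivation:
Contributions: A=30, B=18, C=30, D=30, E=30
Pot levels (distinct totals of non-folded players): 18, 30
Layer 1-18: 18 each from A, B, C, D, E = 18*5 = 90 chips; eligible A, B, C, D, E
Layer 19-30: 12 each from A, C, D, E = 12*4 = 48 chips; eligible A, C, D, E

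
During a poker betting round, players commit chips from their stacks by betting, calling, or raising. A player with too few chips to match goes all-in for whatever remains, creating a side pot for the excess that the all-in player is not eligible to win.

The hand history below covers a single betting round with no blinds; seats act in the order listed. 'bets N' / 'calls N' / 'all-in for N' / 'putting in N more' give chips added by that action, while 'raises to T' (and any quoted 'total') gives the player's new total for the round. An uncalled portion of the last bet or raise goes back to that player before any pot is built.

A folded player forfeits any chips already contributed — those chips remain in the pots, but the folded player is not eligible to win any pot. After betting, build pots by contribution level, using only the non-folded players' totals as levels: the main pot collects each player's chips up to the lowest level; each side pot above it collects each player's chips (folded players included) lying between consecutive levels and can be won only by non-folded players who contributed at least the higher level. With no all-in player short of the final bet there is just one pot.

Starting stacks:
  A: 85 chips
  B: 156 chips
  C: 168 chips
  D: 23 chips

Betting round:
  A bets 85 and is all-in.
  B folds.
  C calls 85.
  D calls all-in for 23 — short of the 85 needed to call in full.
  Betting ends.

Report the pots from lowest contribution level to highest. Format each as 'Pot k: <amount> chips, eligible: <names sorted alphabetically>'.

Contributions: A=85, C=85, D=23
Folded: B
Pot levels (distinct totals of non-folded players): 23, 85
Layer 1-23: 23 each from A, C, D = 23*3 = 69 chips; eligible A, C, D
Layer 24-85: 62 each from A, C = 62*2 = 124 chips; eligible A, C

Pot 1: 69 chips, eligible: A, C, D
Pot 2: 124 chips, eligible: A, C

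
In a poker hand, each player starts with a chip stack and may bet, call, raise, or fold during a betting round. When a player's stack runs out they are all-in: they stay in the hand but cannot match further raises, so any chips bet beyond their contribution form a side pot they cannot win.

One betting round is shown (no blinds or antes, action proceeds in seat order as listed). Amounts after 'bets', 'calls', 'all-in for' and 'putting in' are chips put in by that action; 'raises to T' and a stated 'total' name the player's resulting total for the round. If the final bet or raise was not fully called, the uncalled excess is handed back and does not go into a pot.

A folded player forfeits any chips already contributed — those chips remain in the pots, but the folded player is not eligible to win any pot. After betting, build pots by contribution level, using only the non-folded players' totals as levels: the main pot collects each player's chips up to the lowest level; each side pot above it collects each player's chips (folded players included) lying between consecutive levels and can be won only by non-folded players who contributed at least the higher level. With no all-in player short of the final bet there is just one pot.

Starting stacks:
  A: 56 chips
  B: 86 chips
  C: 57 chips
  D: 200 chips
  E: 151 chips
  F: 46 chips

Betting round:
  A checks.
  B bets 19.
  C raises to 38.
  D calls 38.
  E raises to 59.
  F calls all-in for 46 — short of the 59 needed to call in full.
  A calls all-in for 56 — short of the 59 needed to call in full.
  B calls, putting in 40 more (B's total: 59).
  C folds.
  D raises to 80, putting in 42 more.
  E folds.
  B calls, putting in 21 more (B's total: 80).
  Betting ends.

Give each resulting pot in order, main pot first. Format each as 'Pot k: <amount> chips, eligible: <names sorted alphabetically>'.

Contributions: A=56, B=80, C=38, D=80, E=59, F=46
Folded: C, E
Pot levels (distinct totals of non-folded players): 46, 56, 80
Layer 1-46: A 46 + B 46 + C 38 + D 46 + E 46 + F 46 = 268 chips; eligible A, B, D, F
Layer 47-56: 10 each from A, B, D, E = 10*4 = 40 chips; eligible A, B, D
Layer 57-80: B 24 + D 24 + E 3 = 51 chips; eligible B, D

Pot 1: 268 chips, eligible: A, B, D, F
Pot 2: 40 chips, eligible: A, B, D
Pot 3: 51 chips, eligible: B, D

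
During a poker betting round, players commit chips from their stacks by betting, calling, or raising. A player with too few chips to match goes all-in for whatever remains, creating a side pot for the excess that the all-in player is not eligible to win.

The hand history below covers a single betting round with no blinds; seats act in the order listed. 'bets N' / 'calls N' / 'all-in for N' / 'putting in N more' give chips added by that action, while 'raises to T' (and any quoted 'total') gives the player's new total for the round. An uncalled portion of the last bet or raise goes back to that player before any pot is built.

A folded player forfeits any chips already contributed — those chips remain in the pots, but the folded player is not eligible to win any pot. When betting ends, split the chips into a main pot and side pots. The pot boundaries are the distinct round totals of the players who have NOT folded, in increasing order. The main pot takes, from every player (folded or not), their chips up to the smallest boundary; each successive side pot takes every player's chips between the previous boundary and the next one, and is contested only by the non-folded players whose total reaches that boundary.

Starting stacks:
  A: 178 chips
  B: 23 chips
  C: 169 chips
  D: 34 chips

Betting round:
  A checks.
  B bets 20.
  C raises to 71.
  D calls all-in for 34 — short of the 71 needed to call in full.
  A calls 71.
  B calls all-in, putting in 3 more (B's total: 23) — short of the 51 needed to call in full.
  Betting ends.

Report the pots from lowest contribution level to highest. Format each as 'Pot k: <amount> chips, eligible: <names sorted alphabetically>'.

Pot 1: 92 chips, eligible: A, B, C, D
Pot 2: 33 chips, eligible: A, C, D
Pot 3: 74 chips, eligible: A, C

Derivation:
Contributions: A=71, B=23, C=71, D=34
Pot levels (distinct totals of non-folded players): 23, 34, 71
Layer 1-23: 23 each from A, B, C, D = 23*4 = 92 chips; eligible A, B, C, D
Layer 24-34: 11 each from A, C, D = 11*3 = 33 chips; eligible A, C, D
Layer 35-71: 37 each from A, C = 37*2 = 74 chips; eligible A, C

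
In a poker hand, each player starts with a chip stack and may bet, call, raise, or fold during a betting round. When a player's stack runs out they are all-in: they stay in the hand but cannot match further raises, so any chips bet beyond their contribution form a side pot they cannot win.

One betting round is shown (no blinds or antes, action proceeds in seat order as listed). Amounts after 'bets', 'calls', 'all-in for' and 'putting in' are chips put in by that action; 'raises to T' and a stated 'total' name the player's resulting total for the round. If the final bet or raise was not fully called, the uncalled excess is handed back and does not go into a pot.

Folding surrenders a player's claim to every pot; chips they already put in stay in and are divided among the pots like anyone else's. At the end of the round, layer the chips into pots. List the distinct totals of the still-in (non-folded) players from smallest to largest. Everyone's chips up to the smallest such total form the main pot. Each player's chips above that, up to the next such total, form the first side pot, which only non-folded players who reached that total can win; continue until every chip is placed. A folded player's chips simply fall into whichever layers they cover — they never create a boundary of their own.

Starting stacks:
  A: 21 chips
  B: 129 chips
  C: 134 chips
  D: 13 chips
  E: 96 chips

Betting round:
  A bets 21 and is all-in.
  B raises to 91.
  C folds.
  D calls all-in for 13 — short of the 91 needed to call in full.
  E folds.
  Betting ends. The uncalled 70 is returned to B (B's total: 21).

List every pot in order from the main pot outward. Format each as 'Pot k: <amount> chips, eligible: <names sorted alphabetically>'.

Contributions (after 70 returned to B): A=21, B=21, D=13
Folded: C, E
Pot levels (distinct totals of non-folded players): 13, 21
Layer 1-13: 13 each from A, B, D = 13*3 = 39 chips; eligible A, B, D
Layer 14-21: 8 each from A, B = 8*2 = 16 chips; eligible A, B

Pot 1: 39 chips, eligible: A, B, D
Pot 2: 16 chips, eligible: A, B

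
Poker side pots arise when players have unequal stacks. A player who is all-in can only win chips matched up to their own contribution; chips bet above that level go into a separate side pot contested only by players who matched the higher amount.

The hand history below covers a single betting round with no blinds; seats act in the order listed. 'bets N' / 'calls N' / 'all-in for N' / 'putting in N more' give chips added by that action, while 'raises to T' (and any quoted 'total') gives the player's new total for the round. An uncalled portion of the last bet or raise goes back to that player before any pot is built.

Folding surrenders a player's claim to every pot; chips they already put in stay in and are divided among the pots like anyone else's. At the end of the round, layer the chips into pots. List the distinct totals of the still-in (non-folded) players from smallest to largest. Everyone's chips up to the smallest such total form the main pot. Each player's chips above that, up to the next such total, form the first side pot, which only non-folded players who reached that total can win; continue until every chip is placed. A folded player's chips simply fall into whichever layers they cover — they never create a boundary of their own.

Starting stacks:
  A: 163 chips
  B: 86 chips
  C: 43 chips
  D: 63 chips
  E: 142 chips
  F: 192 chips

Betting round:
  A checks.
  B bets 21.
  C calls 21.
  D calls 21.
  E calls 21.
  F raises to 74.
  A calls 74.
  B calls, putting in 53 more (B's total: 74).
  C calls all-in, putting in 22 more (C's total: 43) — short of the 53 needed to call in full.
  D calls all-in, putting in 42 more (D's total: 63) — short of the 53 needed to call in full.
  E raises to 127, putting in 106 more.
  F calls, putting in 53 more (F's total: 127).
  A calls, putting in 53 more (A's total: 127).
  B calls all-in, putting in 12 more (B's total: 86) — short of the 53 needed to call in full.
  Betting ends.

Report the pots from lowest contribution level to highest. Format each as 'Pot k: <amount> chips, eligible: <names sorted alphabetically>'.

Pot 1: 258 chips, eligible: A, B, C, D, E, F
Pot 2: 100 chips, eligible: A, B, D, E, F
Pot 3: 92 chips, eligible: A, B, E, F
Pot 4: 123 chips, eligible: A, E, F

Derivation:
Contributions: A=127, B=86, C=43, D=63, E=127, F=127
Pot levels (distinct totals of non-folded players): 43, 63, 86, 127
Layer 1-43: 43 each from A, B, C, D, E, F = 43*6 = 258 chips; eligible A, B, C, D, E, F
Layer 44-63: 20 each from A, B, D, E, F = 20*5 = 100 chips; eligible A, B, D, E, F
Layer 64-86: 23 each from A, B, E, F = 23*4 = 92 chips; eligible A, B, E, F
Layer 87-127: 41 each from A, E, F = 41*3 = 123 chips; eligible A, E, F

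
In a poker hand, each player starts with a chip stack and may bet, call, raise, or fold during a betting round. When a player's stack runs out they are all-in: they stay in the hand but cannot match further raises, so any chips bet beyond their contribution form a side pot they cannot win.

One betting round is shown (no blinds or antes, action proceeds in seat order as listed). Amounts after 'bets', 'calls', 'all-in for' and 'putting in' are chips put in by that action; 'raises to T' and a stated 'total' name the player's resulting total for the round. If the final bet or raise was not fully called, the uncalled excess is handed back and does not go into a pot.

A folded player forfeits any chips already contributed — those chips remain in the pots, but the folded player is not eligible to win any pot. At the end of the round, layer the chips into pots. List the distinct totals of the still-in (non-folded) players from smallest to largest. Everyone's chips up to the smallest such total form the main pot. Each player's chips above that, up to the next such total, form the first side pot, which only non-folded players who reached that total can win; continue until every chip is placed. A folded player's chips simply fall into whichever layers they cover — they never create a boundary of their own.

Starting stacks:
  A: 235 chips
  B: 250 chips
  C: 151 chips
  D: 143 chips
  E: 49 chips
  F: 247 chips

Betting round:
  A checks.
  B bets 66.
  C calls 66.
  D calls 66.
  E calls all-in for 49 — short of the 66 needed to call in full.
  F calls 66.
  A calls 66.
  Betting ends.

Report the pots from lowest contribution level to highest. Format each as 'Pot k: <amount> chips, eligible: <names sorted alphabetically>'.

Contributions: A=66, B=66, C=66, D=66, E=49, F=66
Pot levels (distinct totals of non-folded players): 49, 66
Layer 1-49: 49 each from A, B, C, D, E, F = 49*6 = 294 chips; eligible A, B, C, D, E, F
Layer 50-66: 17 each from A, B, C, D, F = 17*5 = 85 chips; eligible A, B, C, D, F

Pot 1: 294 chips, eligible: A, B, C, D, E, F
Pot 2: 85 chips, eligible: A, B, C, D, F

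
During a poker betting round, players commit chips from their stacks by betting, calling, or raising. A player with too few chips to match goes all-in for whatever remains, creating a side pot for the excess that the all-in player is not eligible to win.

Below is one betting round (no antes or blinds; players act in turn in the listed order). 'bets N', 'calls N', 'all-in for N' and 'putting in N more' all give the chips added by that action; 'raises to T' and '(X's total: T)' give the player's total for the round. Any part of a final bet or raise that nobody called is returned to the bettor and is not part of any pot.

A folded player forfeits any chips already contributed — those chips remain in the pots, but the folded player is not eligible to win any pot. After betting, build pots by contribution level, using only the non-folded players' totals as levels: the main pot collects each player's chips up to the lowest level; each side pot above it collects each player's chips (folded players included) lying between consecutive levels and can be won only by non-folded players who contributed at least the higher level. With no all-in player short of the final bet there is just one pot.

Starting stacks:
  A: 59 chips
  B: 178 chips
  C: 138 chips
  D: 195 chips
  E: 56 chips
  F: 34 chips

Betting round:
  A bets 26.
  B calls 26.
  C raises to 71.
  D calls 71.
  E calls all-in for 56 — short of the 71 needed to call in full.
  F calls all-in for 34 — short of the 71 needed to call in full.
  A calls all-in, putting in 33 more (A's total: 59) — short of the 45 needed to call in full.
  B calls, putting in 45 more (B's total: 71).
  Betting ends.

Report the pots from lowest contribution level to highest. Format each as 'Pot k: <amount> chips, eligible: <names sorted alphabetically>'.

Pot 1: 204 chips, eligible: A, B, C, D, E, F
Pot 2: 110 chips, eligible: A, B, C, D, E
Pot 3: 12 chips, eligible: A, B, C, D
Pot 4: 36 chips, eligible: B, C, D

Derivation:
Contributions: A=59, B=71, C=71, D=71, E=56, F=34
Pot levels (distinct totals of non-folded players): 34, 56, 59, 71
Layer 1-34: 34 each from A, B, C, D, E, F = 34*6 = 204 chips; eligible A, B, C, D, E, F
Layer 35-56: 22 each from A, B, C, D, E = 22*5 = 110 chips; eligible A, B, C, D, E
Layer 57-59: 3 each from A, B, C, D = 3*4 = 12 chips; eligible A, B, C, D
Layer 60-71: 12 each from B, C, D = 12*3 = 36 chips; eligible B, C, D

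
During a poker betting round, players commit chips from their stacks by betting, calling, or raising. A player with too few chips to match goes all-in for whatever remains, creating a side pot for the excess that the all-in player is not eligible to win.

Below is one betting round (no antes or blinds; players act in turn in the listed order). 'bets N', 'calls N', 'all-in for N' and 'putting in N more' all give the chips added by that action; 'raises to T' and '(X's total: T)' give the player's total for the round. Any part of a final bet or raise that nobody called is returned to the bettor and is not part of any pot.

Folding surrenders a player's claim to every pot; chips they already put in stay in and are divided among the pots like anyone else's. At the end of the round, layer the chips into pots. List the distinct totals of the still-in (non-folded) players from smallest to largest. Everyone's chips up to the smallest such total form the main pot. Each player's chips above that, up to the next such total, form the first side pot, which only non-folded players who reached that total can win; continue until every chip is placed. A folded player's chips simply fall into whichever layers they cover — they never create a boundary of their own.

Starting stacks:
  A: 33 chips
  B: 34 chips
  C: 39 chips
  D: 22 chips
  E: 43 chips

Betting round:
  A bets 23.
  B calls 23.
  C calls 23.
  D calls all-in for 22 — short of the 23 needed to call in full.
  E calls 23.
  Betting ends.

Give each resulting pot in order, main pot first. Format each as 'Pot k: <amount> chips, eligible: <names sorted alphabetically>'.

Contributions: A=23, B=23, C=23, D=22, E=23
Pot levels (distinct totals of non-folded players): 22, 23
Layer 1-22: 22 each from A, B, C, D, E = 22*5 = 110 chips; eligible A, B, C, D, E
Layer 23-23: 1 each from A, B, C, E = 1*4 = 4 chips; eligible A, B, C, E

Pot 1: 110 chips, eligible: A, B, C, D, E
Pot 2: 4 chips, eligible: A, B, C, E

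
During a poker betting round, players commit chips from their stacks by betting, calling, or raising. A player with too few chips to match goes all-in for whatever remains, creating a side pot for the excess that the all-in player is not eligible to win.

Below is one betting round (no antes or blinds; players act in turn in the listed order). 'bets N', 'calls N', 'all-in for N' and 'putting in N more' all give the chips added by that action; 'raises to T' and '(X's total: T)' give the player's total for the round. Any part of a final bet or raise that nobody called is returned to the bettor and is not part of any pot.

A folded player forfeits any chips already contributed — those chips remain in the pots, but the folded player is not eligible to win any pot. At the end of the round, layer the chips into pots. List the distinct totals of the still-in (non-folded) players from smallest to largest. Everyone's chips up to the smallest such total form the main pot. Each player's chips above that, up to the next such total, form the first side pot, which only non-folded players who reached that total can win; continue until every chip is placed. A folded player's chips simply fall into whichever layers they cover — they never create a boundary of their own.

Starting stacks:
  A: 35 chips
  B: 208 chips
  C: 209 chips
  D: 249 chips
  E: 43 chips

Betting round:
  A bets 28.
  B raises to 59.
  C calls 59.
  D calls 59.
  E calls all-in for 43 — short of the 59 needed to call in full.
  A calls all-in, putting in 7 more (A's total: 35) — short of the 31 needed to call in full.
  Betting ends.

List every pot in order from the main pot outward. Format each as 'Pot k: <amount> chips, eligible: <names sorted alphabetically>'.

Contributions: A=35, B=59, C=59, D=59, E=43
Pot levels (distinct totals of non-folded players): 35, 43, 59
Layer 1-35: 35 each from A, B, C, D, E = 35*5 = 175 chips; eligible A, B, C, D, E
Layer 36-43: 8 each from B, C, D, E = 8*4 = 32 chips; eligible B, C, D, E
Layer 44-59: 16 each from B, C, D = 16*3 = 48 chips; eligible B, C, D

Pot 1: 175 chips, eligible: A, B, C, D, E
Pot 2: 32 chips, eligible: B, C, D, E
Pot 3: 48 chips, eligible: B, C, D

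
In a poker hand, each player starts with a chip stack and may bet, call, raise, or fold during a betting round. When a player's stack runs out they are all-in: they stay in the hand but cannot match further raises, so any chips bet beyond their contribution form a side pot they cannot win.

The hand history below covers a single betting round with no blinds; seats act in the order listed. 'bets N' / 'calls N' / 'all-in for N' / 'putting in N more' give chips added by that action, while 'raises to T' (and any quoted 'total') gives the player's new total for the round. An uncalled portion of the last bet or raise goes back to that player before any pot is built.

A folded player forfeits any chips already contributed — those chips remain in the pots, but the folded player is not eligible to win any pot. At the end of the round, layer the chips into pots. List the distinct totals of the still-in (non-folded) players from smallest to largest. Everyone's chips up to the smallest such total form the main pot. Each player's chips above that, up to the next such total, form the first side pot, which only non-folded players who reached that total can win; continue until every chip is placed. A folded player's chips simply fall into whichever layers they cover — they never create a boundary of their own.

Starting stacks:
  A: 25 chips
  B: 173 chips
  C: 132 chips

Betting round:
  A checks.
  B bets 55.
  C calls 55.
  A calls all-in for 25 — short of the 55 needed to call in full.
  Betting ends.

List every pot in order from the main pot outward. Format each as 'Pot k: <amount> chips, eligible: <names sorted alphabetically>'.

Pot 1: 75 chips, eligible: A, B, C
Pot 2: 60 chips, eligible: B, C

Derivation:
Contributions: A=25, B=55, C=55
Pot levels (distinct totals of non-folded players): 25, 55
Layer 1-25: 25 each from A, B, C = 25*3 = 75 chips; eligible A, B, C
Layer 26-55: 30 each from B, C = 30*2 = 60 chips; eligible B, C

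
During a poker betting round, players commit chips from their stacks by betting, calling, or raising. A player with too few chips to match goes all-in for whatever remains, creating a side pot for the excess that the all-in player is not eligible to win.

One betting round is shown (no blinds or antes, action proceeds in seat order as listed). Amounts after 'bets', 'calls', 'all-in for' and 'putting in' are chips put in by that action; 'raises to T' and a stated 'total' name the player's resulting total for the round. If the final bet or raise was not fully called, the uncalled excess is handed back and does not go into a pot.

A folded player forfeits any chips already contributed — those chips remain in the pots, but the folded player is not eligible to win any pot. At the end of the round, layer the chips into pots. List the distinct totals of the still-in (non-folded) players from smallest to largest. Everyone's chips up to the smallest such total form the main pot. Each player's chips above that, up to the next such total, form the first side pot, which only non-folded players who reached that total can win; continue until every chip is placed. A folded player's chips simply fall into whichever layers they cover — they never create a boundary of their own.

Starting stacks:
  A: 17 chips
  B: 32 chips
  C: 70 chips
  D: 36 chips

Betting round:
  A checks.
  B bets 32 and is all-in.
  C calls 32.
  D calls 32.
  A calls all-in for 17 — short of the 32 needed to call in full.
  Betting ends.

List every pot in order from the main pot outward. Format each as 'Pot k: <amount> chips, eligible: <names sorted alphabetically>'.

Pot 1: 68 chips, eligible: A, B, C, D
Pot 2: 45 chips, eligible: B, C, D

Derivation:
Contributions: A=17, B=32, C=32, D=32
Pot levels (distinct totals of non-folded players): 17, 32
Layer 1-17: 17 each from A, B, C, D = 17*4 = 68 chips; eligible A, B, C, D
Layer 18-32: 15 each from B, C, D = 15*3 = 45 chips; eligible B, C, D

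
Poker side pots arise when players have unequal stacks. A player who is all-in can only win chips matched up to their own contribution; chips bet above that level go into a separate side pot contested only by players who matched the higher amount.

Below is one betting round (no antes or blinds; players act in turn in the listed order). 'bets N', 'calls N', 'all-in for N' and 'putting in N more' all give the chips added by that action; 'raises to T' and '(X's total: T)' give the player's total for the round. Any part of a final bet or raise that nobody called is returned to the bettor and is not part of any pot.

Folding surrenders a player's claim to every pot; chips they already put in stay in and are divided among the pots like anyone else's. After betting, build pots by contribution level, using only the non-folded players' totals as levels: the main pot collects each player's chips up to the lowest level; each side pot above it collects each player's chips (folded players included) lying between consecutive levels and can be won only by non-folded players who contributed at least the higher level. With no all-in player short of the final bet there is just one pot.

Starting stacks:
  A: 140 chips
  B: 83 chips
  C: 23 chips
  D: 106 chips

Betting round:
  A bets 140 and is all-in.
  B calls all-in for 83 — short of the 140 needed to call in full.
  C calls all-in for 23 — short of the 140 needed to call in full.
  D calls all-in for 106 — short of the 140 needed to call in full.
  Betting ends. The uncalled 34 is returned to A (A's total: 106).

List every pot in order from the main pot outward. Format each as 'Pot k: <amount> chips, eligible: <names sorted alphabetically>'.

Contributions (after 34 returned to A): A=106, B=83, C=23, D=106
Pot levels (distinct totals of non-folded players): 23, 83, 106
Layer 1-23: 23 each from A, B, C, D = 23*4 = 92 chips; eligible A, B, C, D
Layer 24-83: 60 each from A, B, D = 60*3 = 180 chips; eligible A, B, D
Layer 84-106: 23 each from A, D = 23*2 = 46 chips; eligible A, D

Pot 1: 92 chips, eligible: A, B, C, D
Pot 2: 180 chips, eligible: A, B, D
Pot 3: 46 chips, eligible: A, D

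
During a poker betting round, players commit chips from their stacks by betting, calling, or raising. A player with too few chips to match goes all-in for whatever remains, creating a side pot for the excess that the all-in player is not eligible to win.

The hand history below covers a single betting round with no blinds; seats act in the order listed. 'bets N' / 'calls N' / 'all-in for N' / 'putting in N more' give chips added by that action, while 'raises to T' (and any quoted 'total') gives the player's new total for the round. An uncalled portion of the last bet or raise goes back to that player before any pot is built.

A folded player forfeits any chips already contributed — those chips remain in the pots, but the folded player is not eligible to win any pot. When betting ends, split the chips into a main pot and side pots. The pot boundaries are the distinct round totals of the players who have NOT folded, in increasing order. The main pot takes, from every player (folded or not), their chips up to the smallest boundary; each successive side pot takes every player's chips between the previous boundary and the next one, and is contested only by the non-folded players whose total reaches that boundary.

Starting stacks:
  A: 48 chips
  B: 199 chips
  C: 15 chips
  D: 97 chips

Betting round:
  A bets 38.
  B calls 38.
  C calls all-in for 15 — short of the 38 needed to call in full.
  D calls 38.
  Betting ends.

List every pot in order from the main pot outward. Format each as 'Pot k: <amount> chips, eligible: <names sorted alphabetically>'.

Pot 1: 60 chips, eligible: A, B, C, D
Pot 2: 69 chips, eligible: A, B, D

Derivation:
Contributions: A=38, B=38, C=15, D=38
Pot levels (distinct totals of non-folded players): 15, 38
Layer 1-15: 15 each from A, B, C, D = 15*4 = 60 chips; eligible A, B, C, D
Layer 16-38: 23 each from A, B, D = 23*3 = 69 chips; eligible A, B, D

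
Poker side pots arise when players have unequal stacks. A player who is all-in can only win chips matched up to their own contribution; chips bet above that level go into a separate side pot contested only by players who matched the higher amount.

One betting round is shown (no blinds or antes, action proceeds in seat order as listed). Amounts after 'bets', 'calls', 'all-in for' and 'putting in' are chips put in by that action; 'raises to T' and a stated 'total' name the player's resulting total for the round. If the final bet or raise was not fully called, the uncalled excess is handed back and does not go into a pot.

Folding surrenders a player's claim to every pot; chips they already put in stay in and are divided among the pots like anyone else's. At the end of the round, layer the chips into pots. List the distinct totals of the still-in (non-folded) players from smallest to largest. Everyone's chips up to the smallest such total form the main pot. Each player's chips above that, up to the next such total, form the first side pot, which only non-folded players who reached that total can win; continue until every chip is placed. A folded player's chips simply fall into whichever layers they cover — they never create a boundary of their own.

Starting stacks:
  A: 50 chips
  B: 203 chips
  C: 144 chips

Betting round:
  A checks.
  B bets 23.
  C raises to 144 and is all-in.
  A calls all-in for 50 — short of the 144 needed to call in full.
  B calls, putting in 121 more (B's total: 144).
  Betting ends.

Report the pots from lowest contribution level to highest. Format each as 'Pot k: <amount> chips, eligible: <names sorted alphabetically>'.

Pot 1: 150 chips, eligible: A, B, C
Pot 2: 188 chips, eligible: B, C

Derivation:
Contributions: A=50, B=144, C=144
Pot levels (distinct totals of non-folded players): 50, 144
Layer 1-50: 50 each from A, B, C = 50*3 = 150 chips; eligible A, B, C
Layer 51-144: 94 each from B, C = 94*2 = 188 chips; eligible B, C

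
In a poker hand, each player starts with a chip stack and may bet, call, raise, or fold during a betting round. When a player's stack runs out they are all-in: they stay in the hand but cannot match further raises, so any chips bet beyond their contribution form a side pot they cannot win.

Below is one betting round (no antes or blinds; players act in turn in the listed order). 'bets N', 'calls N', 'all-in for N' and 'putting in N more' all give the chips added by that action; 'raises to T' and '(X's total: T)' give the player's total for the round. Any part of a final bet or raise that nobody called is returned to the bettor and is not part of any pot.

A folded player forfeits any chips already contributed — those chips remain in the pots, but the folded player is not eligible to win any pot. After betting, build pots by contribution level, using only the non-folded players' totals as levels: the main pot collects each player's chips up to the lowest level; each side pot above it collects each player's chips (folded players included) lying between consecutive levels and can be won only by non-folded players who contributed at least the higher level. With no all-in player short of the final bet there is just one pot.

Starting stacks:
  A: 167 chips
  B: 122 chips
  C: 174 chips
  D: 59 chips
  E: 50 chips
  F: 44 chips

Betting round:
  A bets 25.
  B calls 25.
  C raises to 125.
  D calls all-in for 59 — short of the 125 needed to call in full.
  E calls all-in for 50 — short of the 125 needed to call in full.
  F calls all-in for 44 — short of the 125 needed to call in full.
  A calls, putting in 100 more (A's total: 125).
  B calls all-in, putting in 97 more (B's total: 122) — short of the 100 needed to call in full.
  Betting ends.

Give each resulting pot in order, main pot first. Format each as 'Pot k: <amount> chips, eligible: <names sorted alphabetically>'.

Pot 1: 264 chips, eligible: A, B, C, D, E, F
Pot 2: 30 chips, eligible: A, B, C, D, E
Pot 3: 36 chips, eligible: A, B, C, D
Pot 4: 189 chips, eligible: A, B, C
Pot 5: 6 chips, eligible: A, C

Derivation:
Contributions: A=125, B=122, C=125, D=59, E=50, F=44
Pot levels (distinct totals of non-folded players): 44, 50, 59, 122, 125
Layer 1-44: 44 each from A, B, C, D, E, F = 44*6 = 264 chips; eligible A, B, C, D, E, F
Layer 45-50: 6 each from A, B, C, D, E = 6*5 = 30 chips; eligible A, B, C, D, E
Layer 51-59: 9 each from A, B, C, D = 9*4 = 36 chips; eligible A, B, C, D
Layer 60-122: 63 each from A, B, C = 63*3 = 189 chips; eligible A, B, C
Layer 123-125: 3 each from A, C = 3*2 = 6 chips; eligible A, C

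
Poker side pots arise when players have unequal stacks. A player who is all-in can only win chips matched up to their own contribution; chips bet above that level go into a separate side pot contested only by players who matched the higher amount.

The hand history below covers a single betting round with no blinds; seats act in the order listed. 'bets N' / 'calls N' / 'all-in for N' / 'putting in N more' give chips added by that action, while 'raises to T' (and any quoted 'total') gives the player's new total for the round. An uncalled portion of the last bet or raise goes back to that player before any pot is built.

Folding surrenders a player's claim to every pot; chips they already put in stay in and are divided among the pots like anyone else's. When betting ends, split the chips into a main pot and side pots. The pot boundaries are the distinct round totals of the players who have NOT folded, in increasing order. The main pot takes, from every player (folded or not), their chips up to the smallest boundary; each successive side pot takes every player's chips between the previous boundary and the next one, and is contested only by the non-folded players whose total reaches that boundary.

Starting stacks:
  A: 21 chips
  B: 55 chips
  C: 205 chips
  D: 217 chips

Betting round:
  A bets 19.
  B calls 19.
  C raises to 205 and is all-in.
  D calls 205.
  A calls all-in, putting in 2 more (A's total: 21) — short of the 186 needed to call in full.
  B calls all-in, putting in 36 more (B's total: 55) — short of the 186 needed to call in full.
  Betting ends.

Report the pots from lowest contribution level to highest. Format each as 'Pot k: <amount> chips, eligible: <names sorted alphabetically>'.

Contributions: A=21, B=55, C=205, D=205
Pot levels (distinct totals of non-folded players): 21, 55, 205
Layer 1-21: 21 each from A, B, C, D = 21*4 = 84 chips; eligible A, B, C, D
Layer 22-55: 34 each from B, C, D = 34*3 = 102 chips; eligible B, C, D
Layer 56-205: 150 each from C, D = 150*2 = 300 chips; eligible C, D

Pot 1: 84 chips, eligible: A, B, C, D
Pot 2: 102 chips, eligible: B, C, D
Pot 3: 300 chips, eligible: C, D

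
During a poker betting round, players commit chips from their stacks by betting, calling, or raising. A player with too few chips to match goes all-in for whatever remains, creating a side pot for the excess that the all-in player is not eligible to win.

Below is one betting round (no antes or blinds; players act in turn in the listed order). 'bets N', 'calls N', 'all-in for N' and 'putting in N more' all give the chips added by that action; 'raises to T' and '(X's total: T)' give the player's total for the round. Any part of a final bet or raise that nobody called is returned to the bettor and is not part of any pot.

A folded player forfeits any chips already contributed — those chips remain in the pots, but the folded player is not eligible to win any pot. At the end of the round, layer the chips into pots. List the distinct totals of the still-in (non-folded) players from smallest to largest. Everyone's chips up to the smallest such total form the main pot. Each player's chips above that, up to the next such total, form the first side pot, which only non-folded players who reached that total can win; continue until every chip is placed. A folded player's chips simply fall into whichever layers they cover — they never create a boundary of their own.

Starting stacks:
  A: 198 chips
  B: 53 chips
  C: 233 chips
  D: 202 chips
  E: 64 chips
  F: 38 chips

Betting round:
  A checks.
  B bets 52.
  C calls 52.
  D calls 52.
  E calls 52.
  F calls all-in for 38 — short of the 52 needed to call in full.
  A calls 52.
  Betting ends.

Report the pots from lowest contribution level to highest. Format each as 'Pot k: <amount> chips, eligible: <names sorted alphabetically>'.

Pot 1: 228 chips, eligible: A, B, C, D, E, F
Pot 2: 70 chips, eligible: A, B, C, D, E

Derivation:
Contributions: A=52, B=52, C=52, D=52, E=52, F=38
Pot levels (distinct totals of non-folded players): 38, 52
Layer 1-38: 38 each from A, B, C, D, E, F = 38*6 = 228 chips; eligible A, B, C, D, E, F
Layer 39-52: 14 each from A, B, C, D, E = 14*5 = 70 chips; eligible A, B, C, D, E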